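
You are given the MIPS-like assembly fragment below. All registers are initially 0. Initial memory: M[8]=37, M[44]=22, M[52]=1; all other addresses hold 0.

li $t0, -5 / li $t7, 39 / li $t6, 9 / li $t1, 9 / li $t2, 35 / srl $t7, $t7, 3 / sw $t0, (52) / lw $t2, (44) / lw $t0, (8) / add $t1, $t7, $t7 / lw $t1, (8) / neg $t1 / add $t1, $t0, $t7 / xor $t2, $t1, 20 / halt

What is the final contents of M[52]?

-5

after li $t0, -5: $t0=-5
after li $t7, 39: $t7=39
after li $t6, 9: $t6=9
after li $t1, 9: $t1=9
after li $t2, 35: $t2=35
after srl $t7, $t7, 3: $t7=39>>3=4
sw $t0, (52) → M[52]=-5
after lw $t2, (44): $t2=M[44]=22
after lw $t0, (8): $t0=M[8]=37
after add $t1, $t7, $t7: $t1=4+4=8
after lw $t1, (8): $t1=M[8]=37
after neg $t1: $t1=-(37)=-37
after add $t1, $t0, $t7: $t1=37+4=41
after xor $t2, $t1, 20: $t2=41^20=61
halt.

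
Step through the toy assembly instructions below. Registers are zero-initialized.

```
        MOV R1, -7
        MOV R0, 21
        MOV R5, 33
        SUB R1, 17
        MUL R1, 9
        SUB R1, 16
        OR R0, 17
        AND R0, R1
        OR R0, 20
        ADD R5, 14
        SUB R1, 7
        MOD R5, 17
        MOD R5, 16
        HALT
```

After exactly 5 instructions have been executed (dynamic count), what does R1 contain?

-216

after MOV R1, -7: R1=-7
after MOV R0, 21: R0=21
after MOV R5, 33: R5=33
after SUB R1, 17: R1=(-7)-17=-24
after MUL R1, 9: R1=(-24)*9=-216
After step 5: R1 = -216.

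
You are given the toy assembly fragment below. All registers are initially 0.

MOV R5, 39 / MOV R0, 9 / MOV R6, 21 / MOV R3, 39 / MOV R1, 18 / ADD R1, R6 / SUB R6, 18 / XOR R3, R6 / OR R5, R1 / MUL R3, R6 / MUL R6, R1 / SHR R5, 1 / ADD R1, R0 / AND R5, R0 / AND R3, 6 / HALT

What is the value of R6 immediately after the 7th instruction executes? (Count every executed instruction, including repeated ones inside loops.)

after MOV R5, 39: R5=39
after MOV R0, 9: R0=9
after MOV R6, 21: R6=21
after MOV R3, 39: R3=39
after MOV R1, 18: R1=18
after ADD R1, R6: R1=18+21=39
after SUB R6, 18: R6=21-18=3
After step 7: R6 = 3.

3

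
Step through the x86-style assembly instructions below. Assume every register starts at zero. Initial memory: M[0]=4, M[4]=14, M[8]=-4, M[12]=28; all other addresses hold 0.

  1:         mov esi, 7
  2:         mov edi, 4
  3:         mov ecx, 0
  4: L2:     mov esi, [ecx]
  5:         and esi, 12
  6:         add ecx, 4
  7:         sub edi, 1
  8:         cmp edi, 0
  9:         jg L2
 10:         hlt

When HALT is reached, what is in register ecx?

16

esi=7
edi=4
ecx=0
esi=M[0]=4
esi=4&12=4
ecx=0+4=4
edi=4-1=3
cmp edi, 0  (cmp 3,0)
jg L2: taken
esi=M[4]=14
esi=14&12=12
ecx=4+4=8
edi=3-1=2
cmp edi, 0  (cmp 2,0)
jg L2: taken
esi=M[8]=-4
esi=(-4)&12=12
ecx=8+4=12
edi=2-1=1
cmp edi, 0  (cmp 1,0)
jg L2: taken
esi=M[12]=28
esi=28&12=12
ecx=12+4=16
edi=1-1=0
cmp edi, 0  (cmp 0,0)
jg L2: not taken
halt.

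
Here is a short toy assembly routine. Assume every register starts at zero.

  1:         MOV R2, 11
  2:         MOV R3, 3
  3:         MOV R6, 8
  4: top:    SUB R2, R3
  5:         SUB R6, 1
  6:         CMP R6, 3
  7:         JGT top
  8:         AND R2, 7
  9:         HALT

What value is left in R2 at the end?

after MOV R2, 11: R2=11
after MOV R3, 3: R3=3
after MOV R6, 8: R6=8
after SUB R2, R3: R2=11-3=8
after SUB R6, 1: R6=8-1=7
CMP R6, 3  (cmp 7,3)
JGT top: taken
after SUB R2, R3: R2=8-3=5
after SUB R6, 1: R6=7-1=6
CMP R6, 3  (cmp 6,3)
JGT top: taken
after SUB R2, R3: R2=5-3=2
after SUB R6, 1: R6=6-1=5
CMP R6, 3  (cmp 5,3)
JGT top: taken
after SUB R2, R3: R2=2-3=-1
after SUB R6, 1: R6=5-1=4
CMP R6, 3  (cmp 4,3)
JGT top: taken
after SUB R2, R3: R2=(-1)-3=-4
after SUB R6, 1: R6=4-1=3
CMP R6, 3  (cmp 3,3)
JGT top: not taken
after AND R2, 7: R2=(-4)&7=4
halt.

4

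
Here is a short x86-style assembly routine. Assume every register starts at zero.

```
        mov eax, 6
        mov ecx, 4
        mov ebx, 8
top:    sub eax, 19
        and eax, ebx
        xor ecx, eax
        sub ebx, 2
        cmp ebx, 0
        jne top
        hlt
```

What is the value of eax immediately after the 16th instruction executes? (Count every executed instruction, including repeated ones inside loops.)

-15

mov eax, 6 → eax=6
mov ecx, 4 → ecx=4
mov ebx, 8 → ebx=8
sub eax, 19 → eax=6-19=-13
and eax, ebx → eax=(-13)&8=0
xor ecx, eax → ecx=4^0=4
sub ebx, 2 → ebx=8-2=6
cmp ebx, 0  (cmp 6,0)
jne top: taken
sub eax, 19 → eax=0-19=-19
and eax, ebx → eax=(-19)&6=4
xor ecx, eax → ecx=4^4=0
sub ebx, 2 → ebx=6-2=4
cmp ebx, 0  (cmp 4,0)
jne top: taken
sub eax, 19 → eax=4-19=-15
After step 16: eax = -15.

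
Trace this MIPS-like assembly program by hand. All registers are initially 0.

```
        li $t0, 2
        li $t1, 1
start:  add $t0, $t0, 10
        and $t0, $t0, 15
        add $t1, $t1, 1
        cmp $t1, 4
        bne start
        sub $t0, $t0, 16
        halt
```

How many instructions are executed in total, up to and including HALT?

li $t0, 2 → $t0=2
li $t1, 1 → $t1=1
add $t0, $t0, 10 → $t0=2+10=12
and $t0, $t0, 15 → $t0=12&15=12
add $t1, $t1, 1 → $t1=1+1=2
cmp $t1, 4  (cmp 2,4)
bne start: taken
add $t0, $t0, 10 → $t0=12+10=22
and $t0, $t0, 15 → $t0=22&15=6
add $t1, $t1, 1 → $t1=2+1=3
cmp $t1, 4  (cmp 3,4)
bne start: taken
add $t0, $t0, 10 → $t0=6+10=16
and $t0, $t0, 15 → $t0=16&15=0
add $t1, $t1, 1 → $t1=3+1=4
cmp $t1, 4  (cmp 4,4)
bne start: not taken
sub $t0, $t0, 16 → $t0=0-16=-16
halt.
Total executed instructions: 19.

19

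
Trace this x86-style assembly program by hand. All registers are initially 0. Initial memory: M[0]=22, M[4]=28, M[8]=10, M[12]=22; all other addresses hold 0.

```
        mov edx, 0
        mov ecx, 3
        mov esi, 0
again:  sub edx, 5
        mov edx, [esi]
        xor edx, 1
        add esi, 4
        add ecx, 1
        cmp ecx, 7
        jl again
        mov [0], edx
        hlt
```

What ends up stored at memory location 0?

23

after mov edx, 0: edx=0
after mov ecx, 3: ecx=3
after mov esi, 0: esi=0
after sub edx, 5: edx=0-5=-5
after mov edx, [esi]: edx=M[0]=22
after xor edx, 1: edx=22^1=23
after add esi, 4: esi=0+4=4
after add ecx, 1: ecx=3+1=4
cmp ecx, 7  (cmp 4,7)
jl again: taken
after sub edx, 5: edx=23-5=18
after mov edx, [esi]: edx=M[4]=28
after xor edx, 1: edx=28^1=29
after add esi, 4: esi=4+4=8
after add ecx, 1: ecx=4+1=5
cmp ecx, 7  (cmp 5,7)
jl again: taken
after sub edx, 5: edx=29-5=24
after mov edx, [esi]: edx=M[8]=10
after xor edx, 1: edx=10^1=11
after add esi, 4: esi=8+4=12
after add ecx, 1: ecx=5+1=6
cmp ecx, 7  (cmp 6,7)
jl again: taken
after sub edx, 5: edx=11-5=6
after mov edx, [esi]: edx=M[12]=22
after xor edx, 1: edx=22^1=23
after add esi, 4: esi=12+4=16
after add ecx, 1: ecx=6+1=7
cmp ecx, 7  (cmp 7,7)
jl again: not taken
mov [0], edx → M[0]=23
halt.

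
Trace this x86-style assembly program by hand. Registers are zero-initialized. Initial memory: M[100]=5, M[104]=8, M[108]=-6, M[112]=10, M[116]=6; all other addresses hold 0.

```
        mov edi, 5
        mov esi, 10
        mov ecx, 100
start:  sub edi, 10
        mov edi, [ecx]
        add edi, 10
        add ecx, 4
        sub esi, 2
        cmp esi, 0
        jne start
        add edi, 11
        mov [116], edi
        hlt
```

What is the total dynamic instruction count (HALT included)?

41

mov edi, 5 → edi=5
mov esi, 10 → esi=10
mov ecx, 100 → ecx=100
sub edi, 10 → edi=5-10=-5
mov edi, [ecx] → edi=M[100]=5
add edi, 10 → edi=5+10=15
add ecx, 4 → ecx=100+4=104
sub esi, 2 → esi=10-2=8
cmp esi, 0  (cmp 8,0)
jne start: taken
sub edi, 10 → edi=15-10=5
mov edi, [ecx] → edi=M[104]=8
add edi, 10 → edi=8+10=18
add ecx, 4 → ecx=104+4=108
sub esi, 2 → esi=8-2=6
cmp esi, 0  (cmp 6,0)
jne start: taken
sub edi, 10 → edi=18-10=8
mov edi, [ecx] → edi=M[108]=-6
add edi, 10 → edi=(-6)+10=4
add ecx, 4 → ecx=108+4=112
sub esi, 2 → esi=6-2=4
cmp esi, 0  (cmp 4,0)
jne start: taken
sub edi, 10 → edi=4-10=-6
mov edi, [ecx] → edi=M[112]=10
add edi, 10 → edi=10+10=20
add ecx, 4 → ecx=112+4=116
sub esi, 2 → esi=4-2=2
cmp esi, 0  (cmp 2,0)
jne start: taken
sub edi, 10 → edi=20-10=10
mov edi, [ecx] → edi=M[116]=6
add edi, 10 → edi=6+10=16
add ecx, 4 → ecx=116+4=120
sub esi, 2 → esi=2-2=0
cmp esi, 0  (cmp 0,0)
jne start: not taken
add edi, 11 → edi=16+11=27
mov [116], edi → M[116]=27
halt.
Total executed instructions: 41.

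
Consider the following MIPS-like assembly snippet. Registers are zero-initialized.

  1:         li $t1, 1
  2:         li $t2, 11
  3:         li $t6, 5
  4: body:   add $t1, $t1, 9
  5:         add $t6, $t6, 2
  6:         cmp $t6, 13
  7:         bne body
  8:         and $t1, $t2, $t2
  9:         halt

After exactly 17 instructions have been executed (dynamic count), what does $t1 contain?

$t1=1
$t2=11
$t6=5
$t1=1+9=10
$t6=5+2=7
cmp $t6, 13  (cmp 7,13)
bne body: taken
$t1=10+9=19
$t6=7+2=9
cmp $t6, 13  (cmp 9,13)
bne body: taken
$t1=19+9=28
$t6=9+2=11
cmp $t6, 13  (cmp 11,13)
bne body: taken
$t1=28+9=37
$t6=11+2=13
After step 17: $t1 = 37.

37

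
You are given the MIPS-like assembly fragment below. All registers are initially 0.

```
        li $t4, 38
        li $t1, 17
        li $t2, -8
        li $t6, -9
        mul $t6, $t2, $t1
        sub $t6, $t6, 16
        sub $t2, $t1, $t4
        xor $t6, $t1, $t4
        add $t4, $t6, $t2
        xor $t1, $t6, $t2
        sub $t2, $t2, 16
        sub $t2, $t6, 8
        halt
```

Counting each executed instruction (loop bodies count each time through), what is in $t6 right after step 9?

55

li $t4, 38 → $t4=38
li $t1, 17 → $t1=17
li $t2, -8 → $t2=-8
li $t6, -9 → $t6=-9
mul $t6, $t2, $t1 → $t6=(-8)*17=-136
sub $t6, $t6, 16 → $t6=(-136)-16=-152
sub $t2, $t1, $t4 → $t2=17-38=-21
xor $t6, $t1, $t4 → $t6=17^38=55
add $t4, $t6, $t2 → $t4=55+(-21)=34
After step 9: $t6 = 55.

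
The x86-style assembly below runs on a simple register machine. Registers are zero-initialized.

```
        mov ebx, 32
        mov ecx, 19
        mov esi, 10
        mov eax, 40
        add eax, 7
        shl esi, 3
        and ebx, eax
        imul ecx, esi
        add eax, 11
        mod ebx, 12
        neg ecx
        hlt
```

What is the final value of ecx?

mov ebx, 32 → ebx=32
mov ecx, 19 → ecx=19
mov esi, 10 → esi=10
mov eax, 40 → eax=40
add eax, 7 → eax=40+7=47
shl esi, 3 → esi=10<<3=80
and ebx, eax → ebx=32&47=32
imul ecx, esi → ecx=19*80=1520
add eax, 11 → eax=47+11=58
mod ebx, 12 → ebx=32%12=8
neg ecx → ecx=-(1520)=-1520
halt.

-1520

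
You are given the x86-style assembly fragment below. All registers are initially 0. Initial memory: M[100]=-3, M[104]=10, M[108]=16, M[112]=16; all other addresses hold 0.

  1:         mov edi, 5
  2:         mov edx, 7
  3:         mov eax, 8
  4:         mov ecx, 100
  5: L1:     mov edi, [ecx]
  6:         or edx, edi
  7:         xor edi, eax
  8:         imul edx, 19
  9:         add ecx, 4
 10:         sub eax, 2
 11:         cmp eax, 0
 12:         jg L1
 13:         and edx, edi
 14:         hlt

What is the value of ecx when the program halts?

116

after mov edi, 5: edi=5
after mov edx, 7: edx=7
after mov eax, 8: eax=8
after mov ecx, 100: ecx=100
after mov edi, [ecx]: edi=M[100]=-3
after or edx, edi: edx=7|(-3)=-1
after xor edi, eax: edi=(-3)^8=-11
after imul edx, 19: edx=(-1)*19=-19
after add ecx, 4: ecx=100+4=104
after sub eax, 2: eax=8-2=6
cmp eax, 0  (cmp 6,0)
jg L1: taken
after mov edi, [ecx]: edi=M[104]=10
after or edx, edi: edx=(-19)|10=-17
after xor edi, eax: edi=10^6=12
after imul edx, 19: edx=(-17)*19=-323
after add ecx, 4: ecx=104+4=108
after sub eax, 2: eax=6-2=4
cmp eax, 0  (cmp 4,0)
jg L1: taken
after mov edi, [ecx]: edi=M[108]=16
after or edx, edi: edx=(-323)|16=-323
after xor edi, eax: edi=16^4=20
after imul edx, 19: edx=(-323)*19=-6137
after add ecx, 4: ecx=108+4=112
after sub eax, 2: eax=4-2=2
cmp eax, 0  (cmp 2,0)
jg L1: taken
after mov edi, [ecx]: edi=M[112]=16
after or edx, edi: edx=(-6137)|16=-6121
after xor edi, eax: edi=16^2=18
after imul edx, 19: edx=(-6121)*19=-116299
after add ecx, 4: ecx=112+4=116
after sub eax, 2: eax=2-2=0
cmp eax, 0  (cmp 0,0)
jg L1: not taken
after and edx, edi: edx=(-116299)&18=16
halt.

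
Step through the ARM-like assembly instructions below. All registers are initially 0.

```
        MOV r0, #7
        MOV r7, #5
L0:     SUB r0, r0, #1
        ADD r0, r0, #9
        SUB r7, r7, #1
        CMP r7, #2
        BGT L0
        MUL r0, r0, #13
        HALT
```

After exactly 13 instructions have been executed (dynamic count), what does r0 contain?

22

after MOV r0, #7: r0=7
after MOV r7, #5: r7=5
after SUB r0, r0, #1: r0=7-1=6
after ADD r0, r0, #9: r0=6+9=15
after SUB r7, r7, #1: r7=5-1=4
CMP r7, #2  (cmp 4,2)
BGT L0: taken
after SUB r0, r0, #1: r0=15-1=14
after ADD r0, r0, #9: r0=14+9=23
after SUB r7, r7, #1: r7=4-1=3
CMP r7, #2  (cmp 3,2)
BGT L0: taken
after SUB r0, r0, #1: r0=23-1=22
After step 13: r0 = 22.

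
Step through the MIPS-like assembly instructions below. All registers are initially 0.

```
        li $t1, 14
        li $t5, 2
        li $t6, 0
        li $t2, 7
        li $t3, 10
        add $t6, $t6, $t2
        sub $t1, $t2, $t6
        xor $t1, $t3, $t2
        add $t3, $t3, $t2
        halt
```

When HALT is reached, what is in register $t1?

13

li $t1, 14 → $t1=14
li $t5, 2 → $t5=2
li $t6, 0 → $t6=0
li $t2, 7 → $t2=7
li $t3, 10 → $t3=10
add $t6, $t6, $t2 → $t6=0+7=7
sub $t1, $t2, $t6 → $t1=7-7=0
xor $t1, $t3, $t2 → $t1=10^7=13
add $t3, $t3, $t2 → $t3=10+7=17
halt.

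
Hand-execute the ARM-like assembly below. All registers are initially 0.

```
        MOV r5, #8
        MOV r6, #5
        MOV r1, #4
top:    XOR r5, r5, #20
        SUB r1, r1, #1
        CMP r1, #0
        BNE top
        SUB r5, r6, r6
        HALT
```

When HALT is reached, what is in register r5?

MOV r5, #8 → r5=8
MOV r6, #5 → r6=5
MOV r1, #4 → r1=4
XOR r5, r5, #20 → r5=8^20=28
SUB r1, r1, #1 → r1=4-1=3
CMP r1, #0  (cmp 3,0)
BNE top: taken
XOR r5, r5, #20 → r5=28^20=8
SUB r1, r1, #1 → r1=3-1=2
CMP r1, #0  (cmp 2,0)
BNE top: taken
XOR r5, r5, #20 → r5=8^20=28
SUB r1, r1, #1 → r1=2-1=1
CMP r1, #0  (cmp 1,0)
BNE top: taken
XOR r5, r5, #20 → r5=28^20=8
SUB r1, r1, #1 → r1=1-1=0
CMP r1, #0  (cmp 0,0)
BNE top: not taken
SUB r5, r6, r6 → r5=5-5=0
halt.

0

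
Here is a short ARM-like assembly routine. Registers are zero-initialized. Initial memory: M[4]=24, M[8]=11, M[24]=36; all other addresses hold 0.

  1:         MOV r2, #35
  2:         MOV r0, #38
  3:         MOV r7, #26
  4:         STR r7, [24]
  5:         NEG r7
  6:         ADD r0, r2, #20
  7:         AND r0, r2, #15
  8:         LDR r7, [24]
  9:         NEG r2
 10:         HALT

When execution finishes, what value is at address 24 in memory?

after MOV r2, #35: r2=35
after MOV r0, #38: r0=38
after MOV r7, #26: r7=26
STR r7, [24] → M[24]=26
after NEG r7: r7=-(26)=-26
after ADD r0, r2, #20: r0=35+20=55
after AND r0, r2, #15: r0=35&15=3
after LDR r7, [24]: r7=M[24]=26
after NEG r2: r2=-(35)=-35
halt.

26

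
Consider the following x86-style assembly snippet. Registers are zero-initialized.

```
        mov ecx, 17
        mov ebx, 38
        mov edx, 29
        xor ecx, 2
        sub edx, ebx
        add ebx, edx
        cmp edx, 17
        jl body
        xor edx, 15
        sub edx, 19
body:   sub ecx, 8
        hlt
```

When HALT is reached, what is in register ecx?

mov ecx, 17 → ecx=17
mov ebx, 38 → ebx=38
mov edx, 29 → edx=29
xor ecx, 2 → ecx=17^2=19
sub edx, ebx → edx=29-38=-9
add ebx, edx → ebx=38+(-9)=29
cmp edx, 17  (cmp -9,17)
jl body: taken
sub ecx, 8 → ecx=19-8=11
halt.

11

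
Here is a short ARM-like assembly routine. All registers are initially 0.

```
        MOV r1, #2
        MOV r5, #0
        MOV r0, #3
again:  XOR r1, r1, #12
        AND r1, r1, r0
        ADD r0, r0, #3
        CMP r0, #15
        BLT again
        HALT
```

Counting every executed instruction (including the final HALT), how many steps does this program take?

MOV r1, #2 → r1=2
MOV r5, #0 → r5=0
MOV r0, #3 → r0=3
XOR r1, r1, #12 → r1=2^12=14
AND r1, r1, r0 → r1=14&3=2
ADD r0, r0, #3 → r0=3+3=6
CMP r0, #15  (cmp 6,15)
BLT again: taken
XOR r1, r1, #12 → r1=2^12=14
AND r1, r1, r0 → r1=14&6=6
ADD r0, r0, #3 → r0=6+3=9
CMP r0, #15  (cmp 9,15)
BLT again: taken
XOR r1, r1, #12 → r1=6^12=10
AND r1, r1, r0 → r1=10&9=8
ADD r0, r0, #3 → r0=9+3=12
CMP r0, #15  (cmp 12,15)
BLT again: taken
XOR r1, r1, #12 → r1=8^12=4
AND r1, r1, r0 → r1=4&12=4
ADD r0, r0, #3 → r0=12+3=15
CMP r0, #15  (cmp 15,15)
BLT again: not taken
halt.
Total executed instructions: 24.

24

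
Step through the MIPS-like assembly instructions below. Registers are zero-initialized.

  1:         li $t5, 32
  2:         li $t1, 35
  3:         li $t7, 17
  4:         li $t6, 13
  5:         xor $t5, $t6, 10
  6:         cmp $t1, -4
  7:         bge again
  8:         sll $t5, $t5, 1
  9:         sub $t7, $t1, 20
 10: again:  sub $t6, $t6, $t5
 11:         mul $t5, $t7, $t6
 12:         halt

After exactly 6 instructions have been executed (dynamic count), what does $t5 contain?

after li $t5, 32: $t5=32
after li $t1, 35: $t1=35
after li $t7, 17: $t7=17
after li $t6, 13: $t6=13
after xor $t5, $t6, 10: $t5=13^10=7
cmp $t1, -4  (cmp 35,-4)
After step 6: $t5 = 7.

7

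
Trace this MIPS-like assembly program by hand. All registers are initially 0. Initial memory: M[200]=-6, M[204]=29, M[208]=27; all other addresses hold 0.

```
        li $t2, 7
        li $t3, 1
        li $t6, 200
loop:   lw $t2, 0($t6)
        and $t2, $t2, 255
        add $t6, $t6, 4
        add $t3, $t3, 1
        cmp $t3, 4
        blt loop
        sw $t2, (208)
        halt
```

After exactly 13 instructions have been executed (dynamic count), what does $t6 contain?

208

$t2=7
$t3=1
$t6=200
$t2=M[200]=-6
$t2=(-6)&255=250
$t6=200+4=204
$t3=1+1=2
cmp $t3, 4  (cmp 2,4)
blt loop: taken
$t2=M[204]=29
$t2=29&255=29
$t6=204+4=208
$t3=2+1=3
After step 13: $t6 = 208.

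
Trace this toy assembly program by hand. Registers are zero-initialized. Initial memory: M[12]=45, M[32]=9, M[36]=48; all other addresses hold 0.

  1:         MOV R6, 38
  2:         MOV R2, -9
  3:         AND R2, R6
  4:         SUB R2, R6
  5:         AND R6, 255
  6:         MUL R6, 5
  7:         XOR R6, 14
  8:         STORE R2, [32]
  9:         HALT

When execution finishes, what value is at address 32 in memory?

R6=38
R2=-9
R2=(-9)&38=38
R2=38-38=0
R6=38&255=38
R6=38*5=190
R6=190^14=176
STORE R2, [32] → M[32]=0
halt.

0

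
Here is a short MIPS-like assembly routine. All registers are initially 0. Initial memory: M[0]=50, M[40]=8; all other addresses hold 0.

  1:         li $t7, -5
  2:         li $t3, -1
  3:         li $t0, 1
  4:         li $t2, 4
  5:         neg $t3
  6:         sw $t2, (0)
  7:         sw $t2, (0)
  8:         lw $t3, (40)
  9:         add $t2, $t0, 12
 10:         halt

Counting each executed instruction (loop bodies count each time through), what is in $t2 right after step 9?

li $t7, -5 → $t7=-5
li $t3, -1 → $t3=-1
li $t0, 1 → $t0=1
li $t2, 4 → $t2=4
neg $t3 → $t3=-(-1)=1
sw $t2, (0) → M[0]=4
sw $t2, (0) → M[0]=4
lw $t3, (40) → $t3=M[40]=8
add $t2, $t0, 12 → $t2=1+12=13
After step 9: $t2 = 13.

13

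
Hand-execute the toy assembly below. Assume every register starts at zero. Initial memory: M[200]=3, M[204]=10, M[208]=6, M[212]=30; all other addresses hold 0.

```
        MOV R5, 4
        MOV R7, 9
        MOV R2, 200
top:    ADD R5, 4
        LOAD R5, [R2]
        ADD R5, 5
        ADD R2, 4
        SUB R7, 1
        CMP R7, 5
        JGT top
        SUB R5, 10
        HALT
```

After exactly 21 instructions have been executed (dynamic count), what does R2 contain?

212

MOV R5, 4 → R5=4
MOV R7, 9 → R7=9
MOV R2, 200 → R2=200
ADD R5, 4 → R5=4+4=8
LOAD R5, [R2] → R5=M[200]=3
ADD R5, 5 → R5=3+5=8
ADD R2, 4 → R2=200+4=204
SUB R7, 1 → R7=9-1=8
CMP R7, 5  (cmp 8,5)
JGT top: taken
ADD R5, 4 → R5=8+4=12
LOAD R5, [R2] → R5=M[204]=10
ADD R5, 5 → R5=10+5=15
ADD R2, 4 → R2=204+4=208
SUB R7, 1 → R7=8-1=7
CMP R7, 5  (cmp 7,5)
JGT top: taken
ADD R5, 4 → R5=15+4=19
LOAD R5, [R2] → R5=M[208]=6
ADD R5, 5 → R5=6+5=11
ADD R2, 4 → R2=208+4=212
After step 21: R2 = 212.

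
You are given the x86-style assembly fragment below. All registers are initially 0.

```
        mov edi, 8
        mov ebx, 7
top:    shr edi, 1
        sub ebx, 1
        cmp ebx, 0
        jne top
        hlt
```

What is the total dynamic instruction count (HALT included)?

31

mov edi, 8 → edi=8
mov ebx, 7 → ebx=7
shr edi, 1 → edi=8>>1=4
sub ebx, 1 → ebx=7-1=6
cmp ebx, 0  (cmp 6,0)
jne top: taken
shr edi, 1 → edi=4>>1=2
sub ebx, 1 → ebx=6-1=5
cmp ebx, 0  (cmp 5,0)
jne top: taken
shr edi, 1 → edi=2>>1=1
sub ebx, 1 → ebx=5-1=4
cmp ebx, 0  (cmp 4,0)
jne top: taken
shr edi, 1 → edi=1>>1=0
sub ebx, 1 → ebx=4-1=3
cmp ebx, 0  (cmp 3,0)
jne top: taken
shr edi, 1 → edi=0>>1=0
sub ebx, 1 → ebx=3-1=2
cmp ebx, 0  (cmp 2,0)
jne top: taken
shr edi, 1 → edi=0>>1=0
sub ebx, 1 → ebx=2-1=1
cmp ebx, 0  (cmp 1,0)
jne top: taken
shr edi, 1 → edi=0>>1=0
sub ebx, 1 → ebx=1-1=0
cmp ebx, 0  (cmp 0,0)
jne top: not taken
halt.
Total executed instructions: 31.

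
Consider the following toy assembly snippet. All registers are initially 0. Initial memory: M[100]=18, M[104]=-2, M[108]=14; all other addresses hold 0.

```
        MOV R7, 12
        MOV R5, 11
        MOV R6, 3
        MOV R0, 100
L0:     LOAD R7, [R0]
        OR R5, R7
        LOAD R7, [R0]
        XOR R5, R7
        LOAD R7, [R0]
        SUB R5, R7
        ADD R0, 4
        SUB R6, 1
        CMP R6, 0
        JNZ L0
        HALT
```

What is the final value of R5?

R7=12
R5=11
R6=3
R0=100
R7=M[100]=18
R5=11|18=27
R7=M[100]=18
R5=27^18=9
R7=M[100]=18
R5=9-18=-9
R0=100+4=104
R6=3-1=2
CMP R6, 0  (cmp 2,0)
JNZ L0: taken
R7=M[104]=-2
R5=(-9)|(-2)=-1
R7=M[104]=-2
R5=(-1)^(-2)=1
R7=M[104]=-2
R5=1-(-2)=3
R0=104+4=108
R6=2-1=1
CMP R6, 0  (cmp 1,0)
JNZ L0: taken
R7=M[108]=14
R5=3|14=15
R7=M[108]=14
R5=15^14=1
R7=M[108]=14
R5=1-14=-13
R0=108+4=112
R6=1-1=0
CMP R6, 0  (cmp 0,0)
JNZ L0: not taken
halt.

-13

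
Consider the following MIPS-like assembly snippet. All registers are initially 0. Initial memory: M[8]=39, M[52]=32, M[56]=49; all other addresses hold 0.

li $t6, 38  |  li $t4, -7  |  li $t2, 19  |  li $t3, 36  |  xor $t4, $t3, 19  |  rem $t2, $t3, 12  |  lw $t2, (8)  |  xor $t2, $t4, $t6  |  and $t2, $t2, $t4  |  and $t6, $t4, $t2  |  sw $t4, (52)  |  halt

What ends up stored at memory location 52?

after li $t6, 38: $t6=38
after li $t4, -7: $t4=-7
after li $t2, 19: $t2=19
after li $t3, 36: $t3=36
after xor $t4, $t3, 19: $t4=36^19=55
after rem $t2, $t3, 12: $t2=36%12=0
after lw $t2, (8): $t2=M[8]=39
after xor $t2, $t4, $t6: $t2=55^38=17
after and $t2, $t2, $t4: $t2=17&55=17
after and $t6, $t4, $t2: $t6=55&17=17
sw $t4, (52) → M[52]=55
halt.

55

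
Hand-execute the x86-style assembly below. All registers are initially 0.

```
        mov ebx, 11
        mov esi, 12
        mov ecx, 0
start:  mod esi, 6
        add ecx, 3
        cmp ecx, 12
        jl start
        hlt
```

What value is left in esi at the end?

0

mov ebx, 11 → ebx=11
mov esi, 12 → esi=12
mov ecx, 0 → ecx=0
mod esi, 6 → esi=12%6=0
add ecx, 3 → ecx=0+3=3
cmp ecx, 12  (cmp 3,12)
jl start: taken
mod esi, 6 → esi=0%6=0
add ecx, 3 → ecx=3+3=6
cmp ecx, 12  (cmp 6,12)
jl start: taken
mod esi, 6 → esi=0%6=0
add ecx, 3 → ecx=6+3=9
cmp ecx, 12  (cmp 9,12)
jl start: taken
mod esi, 6 → esi=0%6=0
add ecx, 3 → ecx=9+3=12
cmp ecx, 12  (cmp 12,12)
jl start: not taken
halt.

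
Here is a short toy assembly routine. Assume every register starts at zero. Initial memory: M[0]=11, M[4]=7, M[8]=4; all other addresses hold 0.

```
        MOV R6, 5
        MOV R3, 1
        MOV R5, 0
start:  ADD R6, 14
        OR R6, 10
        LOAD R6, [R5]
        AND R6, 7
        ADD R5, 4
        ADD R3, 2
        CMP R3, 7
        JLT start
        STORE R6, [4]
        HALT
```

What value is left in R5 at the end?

after MOV R6, 5: R6=5
after MOV R3, 1: R3=1
after MOV R5, 0: R5=0
after ADD R6, 14: R6=5+14=19
after OR R6, 10: R6=19|10=27
after LOAD R6, [R5]: R6=M[0]=11
after AND R6, 7: R6=11&7=3
after ADD R5, 4: R5=0+4=4
after ADD R3, 2: R3=1+2=3
CMP R3, 7  (cmp 3,7)
JLT start: taken
after ADD R6, 14: R6=3+14=17
after OR R6, 10: R6=17|10=27
after LOAD R6, [R5]: R6=M[4]=7
after AND R6, 7: R6=7&7=7
after ADD R5, 4: R5=4+4=8
after ADD R3, 2: R3=3+2=5
CMP R3, 7  (cmp 5,7)
JLT start: taken
after ADD R6, 14: R6=7+14=21
after OR R6, 10: R6=21|10=31
after LOAD R6, [R5]: R6=M[8]=4
after AND R6, 7: R6=4&7=4
after ADD R5, 4: R5=8+4=12
after ADD R3, 2: R3=5+2=7
CMP R3, 7  (cmp 7,7)
JLT start: not taken
STORE R6, [4] → M[4]=4
halt.

12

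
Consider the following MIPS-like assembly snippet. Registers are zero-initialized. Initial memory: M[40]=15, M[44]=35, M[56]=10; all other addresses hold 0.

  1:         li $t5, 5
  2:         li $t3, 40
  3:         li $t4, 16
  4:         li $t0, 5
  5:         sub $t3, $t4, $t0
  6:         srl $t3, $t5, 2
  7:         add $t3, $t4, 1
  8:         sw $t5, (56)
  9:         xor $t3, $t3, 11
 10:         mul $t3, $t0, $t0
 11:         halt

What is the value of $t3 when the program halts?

25

$t5=5
$t3=40
$t4=16
$t0=5
$t3=16-5=11
$t3=5>>2=1
$t3=16+1=17
sw $t5, (56) → M[56]=5
$t3=17^11=26
$t3=5*5=25
halt.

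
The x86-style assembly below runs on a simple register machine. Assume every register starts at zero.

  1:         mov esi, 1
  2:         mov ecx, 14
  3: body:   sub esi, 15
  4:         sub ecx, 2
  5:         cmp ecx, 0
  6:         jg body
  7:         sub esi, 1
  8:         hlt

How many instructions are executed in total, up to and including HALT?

32

esi=1
ecx=14
esi=1-15=-14
ecx=14-2=12
cmp ecx, 0  (cmp 12,0)
jg body: taken
esi=(-14)-15=-29
ecx=12-2=10
cmp ecx, 0  (cmp 10,0)
jg body: taken
esi=(-29)-15=-44
ecx=10-2=8
cmp ecx, 0  (cmp 8,0)
jg body: taken
esi=(-44)-15=-59
ecx=8-2=6
cmp ecx, 0  (cmp 6,0)
jg body: taken
esi=(-59)-15=-74
ecx=6-2=4
cmp ecx, 0  (cmp 4,0)
jg body: taken
esi=(-74)-15=-89
ecx=4-2=2
cmp ecx, 0  (cmp 2,0)
jg body: taken
esi=(-89)-15=-104
ecx=2-2=0
cmp ecx, 0  (cmp 0,0)
jg body: not taken
esi=(-104)-1=-105
halt.
Total executed instructions: 32.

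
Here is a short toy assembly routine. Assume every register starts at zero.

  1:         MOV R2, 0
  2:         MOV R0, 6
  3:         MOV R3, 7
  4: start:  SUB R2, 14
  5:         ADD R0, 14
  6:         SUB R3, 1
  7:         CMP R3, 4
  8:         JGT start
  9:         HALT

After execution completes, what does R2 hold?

-42

R2=0
R0=6
R3=7
R2=0-14=-14
R0=6+14=20
R3=7-1=6
CMP R3, 4  (cmp 6,4)
JGT start: taken
R2=(-14)-14=-28
R0=20+14=34
R3=6-1=5
CMP R3, 4  (cmp 5,4)
JGT start: taken
R2=(-28)-14=-42
R0=34+14=48
R3=5-1=4
CMP R3, 4  (cmp 4,4)
JGT start: not taken
halt.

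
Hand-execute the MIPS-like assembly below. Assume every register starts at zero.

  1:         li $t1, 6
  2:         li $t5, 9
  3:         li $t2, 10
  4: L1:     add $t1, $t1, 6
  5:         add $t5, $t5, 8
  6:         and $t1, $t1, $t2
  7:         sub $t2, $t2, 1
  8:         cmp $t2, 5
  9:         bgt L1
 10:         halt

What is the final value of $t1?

4

$t1=6
$t5=9
$t2=10
$t1=6+6=12
$t5=9+8=17
$t1=12&10=8
$t2=10-1=9
cmp $t2, 5  (cmp 9,5)
bgt L1: taken
$t1=8+6=14
$t5=17+8=25
$t1=14&9=8
$t2=9-1=8
cmp $t2, 5  (cmp 8,5)
bgt L1: taken
$t1=8+6=14
$t5=25+8=33
$t1=14&8=8
$t2=8-1=7
cmp $t2, 5  (cmp 7,5)
bgt L1: taken
$t1=8+6=14
$t5=33+8=41
$t1=14&7=6
$t2=7-1=6
cmp $t2, 5  (cmp 6,5)
bgt L1: taken
$t1=6+6=12
$t5=41+8=49
$t1=12&6=4
$t2=6-1=5
cmp $t2, 5  (cmp 5,5)
bgt L1: not taken
halt.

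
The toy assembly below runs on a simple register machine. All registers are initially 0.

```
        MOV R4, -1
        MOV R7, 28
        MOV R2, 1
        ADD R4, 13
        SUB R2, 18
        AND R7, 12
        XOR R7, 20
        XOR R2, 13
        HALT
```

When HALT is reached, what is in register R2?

R4=-1
R7=28
R2=1
R4=(-1)+13=12
R2=1-18=-17
R7=28&12=12
R7=12^20=24
R2=(-17)^13=-30
halt.

-30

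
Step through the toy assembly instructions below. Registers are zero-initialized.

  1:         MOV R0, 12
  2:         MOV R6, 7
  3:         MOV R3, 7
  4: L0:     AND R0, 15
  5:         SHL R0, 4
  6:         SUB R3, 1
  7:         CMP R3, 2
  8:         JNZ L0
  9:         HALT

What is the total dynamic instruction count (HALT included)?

R0=12
R6=7
R3=7
R0=12&15=12
R0=12<<4=192
R3=7-1=6
CMP R3, 2  (cmp 6,2)
JNZ L0: taken
R0=192&15=0
R0=0<<4=0
R3=6-1=5
CMP R3, 2  (cmp 5,2)
JNZ L0: taken
R0=0&15=0
R0=0<<4=0
R3=5-1=4
CMP R3, 2  (cmp 4,2)
JNZ L0: taken
R0=0&15=0
R0=0<<4=0
R3=4-1=3
CMP R3, 2  (cmp 3,2)
JNZ L0: taken
R0=0&15=0
R0=0<<4=0
R3=3-1=2
CMP R3, 2  (cmp 2,2)
JNZ L0: not taken
halt.
Total executed instructions: 29.

29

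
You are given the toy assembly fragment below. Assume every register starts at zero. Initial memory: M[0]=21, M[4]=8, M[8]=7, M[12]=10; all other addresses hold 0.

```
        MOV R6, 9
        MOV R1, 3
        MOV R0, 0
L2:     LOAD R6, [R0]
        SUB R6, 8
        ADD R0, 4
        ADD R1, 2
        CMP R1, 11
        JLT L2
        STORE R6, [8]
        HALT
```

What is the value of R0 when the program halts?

16

MOV R6, 9 → R6=9
MOV R1, 3 → R1=3
MOV R0, 0 → R0=0
LOAD R6, [R0] → R6=M[0]=21
SUB R6, 8 → R6=21-8=13
ADD R0, 4 → R0=0+4=4
ADD R1, 2 → R1=3+2=5
CMP R1, 11  (cmp 5,11)
JLT L2: taken
LOAD R6, [R0] → R6=M[4]=8
SUB R6, 8 → R6=8-8=0
ADD R0, 4 → R0=4+4=8
ADD R1, 2 → R1=5+2=7
CMP R1, 11  (cmp 7,11)
JLT L2: taken
LOAD R6, [R0] → R6=M[8]=7
SUB R6, 8 → R6=7-8=-1
ADD R0, 4 → R0=8+4=12
ADD R1, 2 → R1=7+2=9
CMP R1, 11  (cmp 9,11)
JLT L2: taken
LOAD R6, [R0] → R6=M[12]=10
SUB R6, 8 → R6=10-8=2
ADD R0, 4 → R0=12+4=16
ADD R1, 2 → R1=9+2=11
CMP R1, 11  (cmp 11,11)
JLT L2: not taken
STORE R6, [8] → M[8]=2
halt.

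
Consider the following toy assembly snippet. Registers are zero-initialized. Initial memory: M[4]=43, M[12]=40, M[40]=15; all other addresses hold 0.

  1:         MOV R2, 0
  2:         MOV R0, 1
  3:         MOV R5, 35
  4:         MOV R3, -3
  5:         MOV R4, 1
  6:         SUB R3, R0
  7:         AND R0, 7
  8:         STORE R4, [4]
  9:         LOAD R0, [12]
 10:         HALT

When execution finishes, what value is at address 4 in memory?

1

MOV R2, 0 → R2=0
MOV R0, 1 → R0=1
MOV R5, 35 → R5=35
MOV R3, -3 → R3=-3
MOV R4, 1 → R4=1
SUB R3, R0 → R3=(-3)-1=-4
AND R0, 7 → R0=1&7=1
STORE R4, [4] → M[4]=1
LOAD R0, [12] → R0=M[12]=40
halt.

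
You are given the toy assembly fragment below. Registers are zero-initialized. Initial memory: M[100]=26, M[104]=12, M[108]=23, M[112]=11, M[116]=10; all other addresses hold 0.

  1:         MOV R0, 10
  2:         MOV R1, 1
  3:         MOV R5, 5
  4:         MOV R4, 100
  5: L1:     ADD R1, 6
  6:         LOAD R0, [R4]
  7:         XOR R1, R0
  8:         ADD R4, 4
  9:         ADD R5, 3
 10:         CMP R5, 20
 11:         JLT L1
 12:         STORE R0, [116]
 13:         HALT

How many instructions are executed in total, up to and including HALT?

MOV R0, 10 → R0=10
MOV R1, 1 → R1=1
MOV R5, 5 → R5=5
MOV R4, 100 → R4=100
ADD R1, 6 → R1=1+6=7
LOAD R0, [R4] → R0=M[100]=26
XOR R1, R0 → R1=7^26=29
ADD R4, 4 → R4=100+4=104
ADD R5, 3 → R5=5+3=8
CMP R5, 20  (cmp 8,20)
JLT L1: taken
ADD R1, 6 → R1=29+6=35
LOAD R0, [R4] → R0=M[104]=12
XOR R1, R0 → R1=35^12=47
ADD R4, 4 → R4=104+4=108
ADD R5, 3 → R5=8+3=11
CMP R5, 20  (cmp 11,20)
JLT L1: taken
ADD R1, 6 → R1=47+6=53
LOAD R0, [R4] → R0=M[108]=23
XOR R1, R0 → R1=53^23=34
ADD R4, 4 → R4=108+4=112
ADD R5, 3 → R5=11+3=14
CMP R5, 20  (cmp 14,20)
JLT L1: taken
ADD R1, 6 → R1=34+6=40
LOAD R0, [R4] → R0=M[112]=11
XOR R1, R0 → R1=40^11=35
ADD R4, 4 → R4=112+4=116
ADD R5, 3 → R5=14+3=17
CMP R5, 20  (cmp 17,20)
JLT L1: taken
ADD R1, 6 → R1=35+6=41
LOAD R0, [R4] → R0=M[116]=10
XOR R1, R0 → R1=41^10=35
ADD R4, 4 → R4=116+4=120
ADD R5, 3 → R5=17+3=20
CMP R5, 20  (cmp 20,20)
JLT L1: not taken
STORE R0, [116] → M[116]=10
halt.
Total executed instructions: 41.

41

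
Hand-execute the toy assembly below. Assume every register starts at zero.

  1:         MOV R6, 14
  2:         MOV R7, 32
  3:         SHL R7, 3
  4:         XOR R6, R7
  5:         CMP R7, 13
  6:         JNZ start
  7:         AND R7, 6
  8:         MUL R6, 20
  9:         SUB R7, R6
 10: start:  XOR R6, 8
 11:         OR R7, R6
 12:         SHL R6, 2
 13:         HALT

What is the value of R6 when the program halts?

1048

R6=14
R7=32
R7=32<<3=256
R6=14^256=270
CMP R7, 13  (cmp 256,13)
JNZ start: taken
R6=270^8=262
R7=256|262=262
R6=262<<2=1048
halt.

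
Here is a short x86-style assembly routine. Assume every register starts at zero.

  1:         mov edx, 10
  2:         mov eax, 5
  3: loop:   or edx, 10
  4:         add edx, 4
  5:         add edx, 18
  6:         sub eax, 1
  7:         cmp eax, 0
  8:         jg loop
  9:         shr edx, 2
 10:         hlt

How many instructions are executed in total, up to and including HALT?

edx=10
eax=5
edx=10|10=10
edx=10+4=14
edx=14+18=32
eax=5-1=4
cmp eax, 0  (cmp 4,0)
jg loop: taken
edx=32|10=42
edx=42+4=46
edx=46+18=64
eax=4-1=3
cmp eax, 0  (cmp 3,0)
jg loop: taken
edx=64|10=74
edx=74+4=78
edx=78+18=96
eax=3-1=2
cmp eax, 0  (cmp 2,0)
jg loop: taken
edx=96|10=106
edx=106+4=110
edx=110+18=128
eax=2-1=1
cmp eax, 0  (cmp 1,0)
jg loop: taken
edx=128|10=138
edx=138+4=142
edx=142+18=160
eax=1-1=0
cmp eax, 0  (cmp 0,0)
jg loop: not taken
edx=160>>2=40
halt.
Total executed instructions: 34.

34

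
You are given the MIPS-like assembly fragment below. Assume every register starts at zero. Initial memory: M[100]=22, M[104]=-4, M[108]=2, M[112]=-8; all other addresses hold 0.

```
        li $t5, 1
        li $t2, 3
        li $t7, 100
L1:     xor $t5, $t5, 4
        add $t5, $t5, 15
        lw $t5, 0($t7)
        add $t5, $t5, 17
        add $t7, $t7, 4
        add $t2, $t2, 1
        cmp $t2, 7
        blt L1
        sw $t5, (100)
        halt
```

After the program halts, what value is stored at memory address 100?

9

after li $t5, 1: $t5=1
after li $t2, 3: $t2=3
after li $t7, 100: $t7=100
after xor $t5, $t5, 4: $t5=1^4=5
after add $t5, $t5, 15: $t5=5+15=20
after lw $t5, 0($t7): $t5=M[100]=22
after add $t5, $t5, 17: $t5=22+17=39
after add $t7, $t7, 4: $t7=100+4=104
after add $t2, $t2, 1: $t2=3+1=4
cmp $t2, 7  (cmp 4,7)
blt L1: taken
after xor $t5, $t5, 4: $t5=39^4=35
after add $t5, $t5, 15: $t5=35+15=50
after lw $t5, 0($t7): $t5=M[104]=-4
after add $t5, $t5, 17: $t5=(-4)+17=13
after add $t7, $t7, 4: $t7=104+4=108
after add $t2, $t2, 1: $t2=4+1=5
cmp $t2, 7  (cmp 5,7)
blt L1: taken
after xor $t5, $t5, 4: $t5=13^4=9
after add $t5, $t5, 15: $t5=9+15=24
after lw $t5, 0($t7): $t5=M[108]=2
after add $t5, $t5, 17: $t5=2+17=19
after add $t7, $t7, 4: $t7=108+4=112
after add $t2, $t2, 1: $t2=5+1=6
cmp $t2, 7  (cmp 6,7)
blt L1: taken
after xor $t5, $t5, 4: $t5=19^4=23
after add $t5, $t5, 15: $t5=23+15=38
after lw $t5, 0($t7): $t5=M[112]=-8
after add $t5, $t5, 17: $t5=(-8)+17=9
after add $t7, $t7, 4: $t7=112+4=116
after add $t2, $t2, 1: $t2=6+1=7
cmp $t2, 7  (cmp 7,7)
blt L1: not taken
sw $t5, (100) → M[100]=9
halt.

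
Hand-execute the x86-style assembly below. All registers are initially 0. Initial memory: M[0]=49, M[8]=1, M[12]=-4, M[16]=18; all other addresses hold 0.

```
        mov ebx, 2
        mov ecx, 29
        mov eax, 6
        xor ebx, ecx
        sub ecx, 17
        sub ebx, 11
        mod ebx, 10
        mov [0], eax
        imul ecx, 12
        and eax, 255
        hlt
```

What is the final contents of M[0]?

ebx=2
ecx=29
eax=6
ebx=2^29=31
ecx=29-17=12
ebx=31-11=20
ebx=20%10=0
mov [0], eax → M[0]=6
ecx=12*12=144
eax=6&255=6
halt.

6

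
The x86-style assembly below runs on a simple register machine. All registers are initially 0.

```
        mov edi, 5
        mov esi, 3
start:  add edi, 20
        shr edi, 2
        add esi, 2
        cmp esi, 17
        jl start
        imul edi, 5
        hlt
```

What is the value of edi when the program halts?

30

after mov edi, 5: edi=5
after mov esi, 3: esi=3
after add edi, 20: edi=5+20=25
after shr edi, 2: edi=25>>2=6
after add esi, 2: esi=3+2=5
cmp esi, 17  (cmp 5,17)
jl start: taken
after add edi, 20: edi=6+20=26
after shr edi, 2: edi=26>>2=6
after add esi, 2: esi=5+2=7
cmp esi, 17  (cmp 7,17)
jl start: taken
after add edi, 20: edi=6+20=26
after shr edi, 2: edi=26>>2=6
after add esi, 2: esi=7+2=9
cmp esi, 17  (cmp 9,17)
jl start: taken
after add edi, 20: edi=6+20=26
after shr edi, 2: edi=26>>2=6
after add esi, 2: esi=9+2=11
cmp esi, 17  (cmp 11,17)
jl start: taken
after add edi, 20: edi=6+20=26
after shr edi, 2: edi=26>>2=6
after add esi, 2: esi=11+2=13
cmp esi, 17  (cmp 13,17)
jl start: taken
after add edi, 20: edi=6+20=26
after shr edi, 2: edi=26>>2=6
after add esi, 2: esi=13+2=15
cmp esi, 17  (cmp 15,17)
jl start: taken
after add edi, 20: edi=6+20=26
after shr edi, 2: edi=26>>2=6
after add esi, 2: esi=15+2=17
cmp esi, 17  (cmp 17,17)
jl start: not taken
after imul edi, 5: edi=6*5=30
halt.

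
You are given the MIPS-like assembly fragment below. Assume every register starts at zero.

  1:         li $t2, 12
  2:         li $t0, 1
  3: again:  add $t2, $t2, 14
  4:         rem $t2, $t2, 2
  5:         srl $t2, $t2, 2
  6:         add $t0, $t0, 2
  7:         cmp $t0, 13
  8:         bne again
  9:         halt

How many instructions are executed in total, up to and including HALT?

$t2=12
$t0=1
$t2=12+14=26
$t2=26%2=0
$t2=0>>2=0
$t0=1+2=3
cmp $t0, 13  (cmp 3,13)
bne again: taken
$t2=0+14=14
$t2=14%2=0
$t2=0>>2=0
$t0=3+2=5
cmp $t0, 13  (cmp 5,13)
bne again: taken
$t2=0+14=14
$t2=14%2=0
$t2=0>>2=0
$t0=5+2=7
cmp $t0, 13  (cmp 7,13)
bne again: taken
$t2=0+14=14
$t2=14%2=0
$t2=0>>2=0
$t0=7+2=9
cmp $t0, 13  (cmp 9,13)
bne again: taken
$t2=0+14=14
$t2=14%2=0
$t2=0>>2=0
$t0=9+2=11
cmp $t0, 13  (cmp 11,13)
bne again: taken
$t2=0+14=14
$t2=14%2=0
$t2=0>>2=0
$t0=11+2=13
cmp $t0, 13  (cmp 13,13)
bne again: not taken
halt.
Total executed instructions: 39.

39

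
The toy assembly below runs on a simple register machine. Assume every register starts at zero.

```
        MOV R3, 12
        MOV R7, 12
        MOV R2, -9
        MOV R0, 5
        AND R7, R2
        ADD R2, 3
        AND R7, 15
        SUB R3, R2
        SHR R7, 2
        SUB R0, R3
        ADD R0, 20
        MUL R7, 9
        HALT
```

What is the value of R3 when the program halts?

after MOV R3, 12: R3=12
after MOV R7, 12: R7=12
after MOV R2, -9: R2=-9
after MOV R0, 5: R0=5
after AND R7, R2: R7=12&(-9)=4
after ADD R2, 3: R2=(-9)+3=-6
after AND R7, 15: R7=4&15=4
after SUB R3, R2: R3=12-(-6)=18
after SHR R7, 2: R7=4>>2=1
after SUB R0, R3: R0=5-18=-13
after ADD R0, 20: R0=(-13)+20=7
after MUL R7, 9: R7=1*9=9
halt.

18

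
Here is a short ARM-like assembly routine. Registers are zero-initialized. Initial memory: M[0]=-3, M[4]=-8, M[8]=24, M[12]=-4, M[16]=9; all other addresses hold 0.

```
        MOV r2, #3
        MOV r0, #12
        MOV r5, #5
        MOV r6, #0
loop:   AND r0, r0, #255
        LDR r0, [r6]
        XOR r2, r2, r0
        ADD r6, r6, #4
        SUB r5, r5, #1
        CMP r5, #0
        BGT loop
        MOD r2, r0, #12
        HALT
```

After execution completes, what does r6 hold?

MOV r2, #3 → r2=3
MOV r0, #12 → r0=12
MOV r5, #5 → r5=5
MOV r6, #0 → r6=0
AND r0, r0, #255 → r0=12&255=12
LDR r0, [r6] → r0=M[0]=-3
XOR r2, r2, r0 → r2=3^(-3)=-2
ADD r6, r6, #4 → r6=0+4=4
SUB r5, r5, #1 → r5=5-1=4
CMP r5, #0  (cmp 4,0)
BGT loop: taken
AND r0, r0, #255 → r0=(-3)&255=253
LDR r0, [r6] → r0=M[4]=-8
XOR r2, r2, r0 → r2=(-2)^(-8)=6
ADD r6, r6, #4 → r6=4+4=8
SUB r5, r5, #1 → r5=4-1=3
CMP r5, #0  (cmp 3,0)
BGT loop: taken
AND r0, r0, #255 → r0=(-8)&255=248
LDR r0, [r6] → r0=M[8]=24
XOR r2, r2, r0 → r2=6^24=30
ADD r6, r6, #4 → r6=8+4=12
SUB r5, r5, #1 → r5=3-1=2
CMP r5, #0  (cmp 2,0)
BGT loop: taken
AND r0, r0, #255 → r0=24&255=24
LDR r0, [r6] → r0=M[12]=-4
XOR r2, r2, r0 → r2=30^(-4)=-30
ADD r6, r6, #4 → r6=12+4=16
SUB r5, r5, #1 → r5=2-1=1
CMP r5, #0  (cmp 1,0)
BGT loop: taken
AND r0, r0, #255 → r0=(-4)&255=252
LDR r0, [r6] → r0=M[16]=9
XOR r2, r2, r0 → r2=(-30)^9=-21
ADD r6, r6, #4 → r6=16+4=20
SUB r5, r5, #1 → r5=1-1=0
CMP r5, #0  (cmp 0,0)
BGT loop: not taken
MOD r2, r0, #12 → r2=9%12=9
halt.

20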